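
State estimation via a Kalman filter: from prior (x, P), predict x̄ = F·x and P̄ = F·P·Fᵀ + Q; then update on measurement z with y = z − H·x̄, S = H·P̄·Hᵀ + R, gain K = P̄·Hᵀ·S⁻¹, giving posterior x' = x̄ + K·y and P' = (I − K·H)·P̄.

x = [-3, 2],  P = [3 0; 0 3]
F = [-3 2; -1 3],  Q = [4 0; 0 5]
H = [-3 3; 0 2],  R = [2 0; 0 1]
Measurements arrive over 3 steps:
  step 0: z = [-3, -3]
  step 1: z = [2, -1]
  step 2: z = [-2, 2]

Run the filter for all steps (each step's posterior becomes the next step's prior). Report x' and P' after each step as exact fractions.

step 0: x̄ = F·x = [13, 9]
step 0: P̄ = F·P·Fᵀ + Q = [43 27; 27 35]
step 0: y = z − H·x̄ = [9, -21]
step 0: S = H·P̄·Hᵀ + R = [218 48; 48 141]
step 0: K = P̄·Hᵀ·S⁻¹ = [-1560/4739 2346/4739; 4/4739 7054/14217]
step 0: x' = x̄ + K·y = [-1699/4739, -6691/4739]
step 0: P' = (I − K·H)·P̄ = [2213/4739 1173/4739; 1173/4739 3527/14217]
step 1: x̄ = F·x = [-8285/4739, -18374/4739]
step 1: P̄ = F·P·Fᵀ + Q = [88499/14217 790/4739; 790/4739 29451/4739]
step 1: y = z − H·x̄ = [39745/4739, 32009/4739]
step 1: S = H·P̄·Hᵀ + R = [525814/4739 171966/4739; 171966/4739 122543/4739]
step 1: K = P̄·Hᵀ·S⁻¹ = [-2284493/7356514 1650353/3678257; 85983/7356514 1707675/3678257]
step 1: x' = x̄ + K·y = [-9726439/7356514, -4732909/7356514]
step 1: P' = (I − K·H)·P̄ = [9520045/22069542 1650353/7356514; 1650353/7356514 1707675/7356514]
step 2: x̄ = F·x = [19713499/7356514, -2236144/3678257]
step 2: P̄ = F·P·Fᵀ + Q = [45012655/7356514 806106/3678257; 806106/3678257 68134313/11034771]
step 2: y = z − H·x̄ = [57844333/7356514, 11828802/3678257]
step 2: S = H·P̄·Hᵀ + R = [799612985/7356514 131431990/3678257; 131431990/3678257 283572023/11034771]
step 2: K = P̄·Hᵀ·S⁻¹ = [-10383404871/33467390615 3001709574/6693478123; 78859194/6693478123 3106855166/6693478123]
step 2: x' = x̄ + K·y = [56304456773/33467390615, 6542112853/6693478123]
step 2: P' = (I − K·H)·P̄ = [14426543849/33467390615 1500854787/6693478123; 1500854787/6693478123 1553427583/6693478123]

step 0: x' = [-1699/4739, -6691/4739], P' = [2213/4739 1173/4739; 1173/4739 3527/14217]
step 1: x' = [-9726439/7356514, -4732909/7356514], P' = [9520045/22069542 1650353/7356514; 1650353/7356514 1707675/7356514]
step 2: x' = [56304456773/33467390615, 6542112853/6693478123], P' = [14426543849/33467390615 1500854787/6693478123; 1500854787/6693478123 1553427583/6693478123]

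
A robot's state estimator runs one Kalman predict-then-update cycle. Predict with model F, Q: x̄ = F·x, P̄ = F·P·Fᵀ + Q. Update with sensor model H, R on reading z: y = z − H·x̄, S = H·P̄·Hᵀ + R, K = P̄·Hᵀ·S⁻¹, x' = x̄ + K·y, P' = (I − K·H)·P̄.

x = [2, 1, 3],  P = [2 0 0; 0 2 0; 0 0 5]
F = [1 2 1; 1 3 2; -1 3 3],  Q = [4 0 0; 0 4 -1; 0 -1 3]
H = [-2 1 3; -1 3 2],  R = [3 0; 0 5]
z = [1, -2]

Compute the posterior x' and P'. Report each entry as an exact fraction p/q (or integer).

x' = [-985/17198, -6009/8599, 3372/8599]
P' = [342999/68792 348/8599 26602/8599; 348/8599 8253/8599 -4408/8599; 26602/8599 -4408/8599 21333/8599]

x̄ = F·x = [7, 11, 10]
P̄ = F·P·Fᵀ + Q = [19 24 25; 24 44 45; 25 45 68]
y = z − H·x̄ = [-26, -48]
S = H·P̄·Hᵀ + R = [609 730; 730 988]
K = P̄·Hᵀ·S⁻¹ = [-7461/34396 18197/68792; -1889/8599 3119/8599; 2129/8599 568/8599]
x' = x̄ + K·y = [-985/17198, -6009/8599, 3372/8599]
P' = (I − K·H)·P̄ = [342999/68792 348/8599 26602/8599; 348/8599 8253/8599 -4408/8599; 26602/8599 -4408/8599 21333/8599]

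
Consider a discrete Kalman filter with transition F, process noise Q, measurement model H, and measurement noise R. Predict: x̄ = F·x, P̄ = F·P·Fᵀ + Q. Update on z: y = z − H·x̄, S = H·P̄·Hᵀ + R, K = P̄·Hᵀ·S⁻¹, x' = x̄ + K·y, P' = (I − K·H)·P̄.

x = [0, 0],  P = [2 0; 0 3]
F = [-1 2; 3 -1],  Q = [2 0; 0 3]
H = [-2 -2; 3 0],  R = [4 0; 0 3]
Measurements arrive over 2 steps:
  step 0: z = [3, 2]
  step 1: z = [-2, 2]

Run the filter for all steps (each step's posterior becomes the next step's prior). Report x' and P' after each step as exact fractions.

step 0: x' = [506/785, -1602/785], P' = [256/785 -252/785; -252/785 984/785]
step 1: x' = [1247/2675, 2847/5350], P' = [4268/13375 -4041/13375; -4041/13375 30159/26750]

step 0: x̄ = F·x = [0, 0]
step 0: P̄ = F·P·Fᵀ + Q = [16 -12; -12 24]
step 0: y = z − H·x̄ = [3, 2]
step 0: S = H·P̄·Hᵀ + R = [68 -24; -24 147]
step 0: K = P̄·Hᵀ·S⁻¹ = [-2/785 256/785; -366/785 -252/785]
step 0: x' = x̄ + K·y = [506/785, -1602/785]
step 0: P' = (I − K·H)·P̄ = [256/785 -252/785; -252/785 984/785]
step 1: x̄ = F·x = [-742/157, 624/157]
step 1: P̄ = F·P·Fᵀ + Q = [1354/157 -900/157; -900/157 1431/157]
step 1: y = z − H·x̄ = [-550/157, 2540/157]
step 1: S = H·P̄·Hᵀ + R = [4568/157 -2724/157; -2724/157 12657/157]
step 1: K = P̄·Hᵀ·S⁻¹ = [-227/26750 4268/13375; -22077/53500 -4041/13375]
step 1: x' = x̄ + K·y = [1247/2675, 2847/5350]
step 1: P' = (I − K·H)·P̄ = [4268/13375 -4041/13375; -4041/13375 30159/26750]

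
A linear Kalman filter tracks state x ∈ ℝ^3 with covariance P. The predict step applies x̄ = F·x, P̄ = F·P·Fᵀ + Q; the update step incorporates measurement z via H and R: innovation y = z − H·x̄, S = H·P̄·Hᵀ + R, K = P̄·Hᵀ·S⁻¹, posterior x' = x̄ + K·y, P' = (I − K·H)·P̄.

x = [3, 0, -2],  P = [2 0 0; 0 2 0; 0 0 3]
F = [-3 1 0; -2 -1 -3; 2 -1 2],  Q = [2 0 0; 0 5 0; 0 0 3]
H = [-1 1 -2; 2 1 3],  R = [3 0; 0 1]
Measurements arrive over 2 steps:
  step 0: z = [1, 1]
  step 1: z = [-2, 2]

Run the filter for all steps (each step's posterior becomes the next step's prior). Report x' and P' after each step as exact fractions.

step 0: x' = [-16270/2771, 11125/5542, 38945/11084], P' = [42326/2771 -7160/2771 -25553/2771; -7160/2771 4507/2771 7137/5542; -25553/2771 7137/5542 63457/11084]
step 1: x' = [372426057/48946087, -86610080/48946087, -185256612/48946087], P' = [1655332694/48946087 -292928288/48946087 -992608064/48946087; -292928288/48946087 101707294/48946087 164577543/48946087; -992608064/48946087 164577543/48946087 602318734/48946087]

step 0: x̄ = F·x = [-9, 0, 2]
step 0: P̄ = F·P·Fᵀ + Q = [22 10 -14; 10 42 -24; -14 -24 25]
step 0: y = z − H·x̄ = [-4, 13]
step 0: S = H·P̄·Hᵀ + R = [187 -68; -68 84]
step 0: K = P̄·Hᵀ·S⁻¹ = [540/2771 49/163; 1510/2771 105/326; -869/2771 13/652]
step 0: x' = x̄ + K·y = [-16270/2771, 11125/5542, 38945/11084]
step 0: P' = (I − K·H)·P̄ = [42326/2771 -7160/2771 -25553/2771; -7160/2771 4507/2771 7137/5542; -25553/2771 7137/5542 63457/11084]
step 1: x̄ = F·x = [108745/5542, -525/652, -18630/2771]
step 1: P̄ = F·P·Fᵀ + Q = [433943/2771 189/326 -133808/2771; 189/326 3901/652 -52/163; -133808/2771 -52/163 55523/2771]
step 1: y = z − H·x̄ = [55207/11084, -180327/11084]
step 1: S = H·P̄·Hᵀ + R = [584073/11084 -988265/11084; -988265/11084 2601021/11084]
step 1: K = P̄·Hᵀ·S⁻¹ = [12318382/48946087 39912908/48946087; 21826832/48946087 9583347/48946087; -15817287/48946087 -13682383/48946087]
step 1: x' = x̄ + K·y = [372426057/48946087, -86610080/48946087, -185256612/48946087]
step 1: P' = (I − K·H)·P̄ = [1655332694/48946087 -292928288/48946087 -992608064/48946087; -292928288/48946087 101707294/48946087 164577543/48946087; -992608064/48946087 164577543/48946087 602318734/48946087]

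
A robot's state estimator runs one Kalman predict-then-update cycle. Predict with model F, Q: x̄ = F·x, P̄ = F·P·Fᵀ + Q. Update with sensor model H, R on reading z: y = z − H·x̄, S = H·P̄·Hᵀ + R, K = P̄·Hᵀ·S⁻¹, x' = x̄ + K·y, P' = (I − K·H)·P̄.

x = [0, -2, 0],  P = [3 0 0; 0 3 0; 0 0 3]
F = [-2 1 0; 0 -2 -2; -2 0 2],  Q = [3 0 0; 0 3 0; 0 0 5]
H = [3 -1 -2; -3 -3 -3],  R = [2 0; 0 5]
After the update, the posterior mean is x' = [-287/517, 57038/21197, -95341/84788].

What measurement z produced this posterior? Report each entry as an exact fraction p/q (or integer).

x̄ = F·x = [-2, 4, 0]
P̄ = F·P·Fᵀ + Q = [18 -6 12; -6 27 -12; 12 -12 29]
S = H·P̄·Hᵀ + R = [151 -15; -15 563]
K = P̄·Hᵀ·S⁻¹ = [117/517 -63/517; -3057/21197 -1098/21197; -6935/84788 -13287/84788]
x' − x̄ = [747/517, -27750/21197, -95341/84788] = K·y
y = (KᵀK)⁻¹·Kᵀ·(x' − x̄) = [8, 3]
z = y + H·x̄ = [8, 3] + [-10, -6] = [-2, -3]

z = [-2, -3]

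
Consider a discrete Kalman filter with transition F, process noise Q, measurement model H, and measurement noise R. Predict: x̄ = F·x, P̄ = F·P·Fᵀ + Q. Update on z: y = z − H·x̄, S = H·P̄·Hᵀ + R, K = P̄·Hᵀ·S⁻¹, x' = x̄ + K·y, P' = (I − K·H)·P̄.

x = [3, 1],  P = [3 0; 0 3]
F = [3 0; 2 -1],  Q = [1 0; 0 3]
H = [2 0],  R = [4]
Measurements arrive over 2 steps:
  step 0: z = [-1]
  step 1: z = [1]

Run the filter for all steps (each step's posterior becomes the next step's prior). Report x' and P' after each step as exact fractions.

step 0: x' = [-5/29, -26/29], P' = [28/29 18/29; 18/29 198/29]
step 1: x' = [251/620, 287/310], P' = [281/310 57/155; 57/155 1513/155]

step 0: x̄ = F·x = [9, 5]
step 0: P̄ = F·P·Fᵀ + Q = [28 18; 18 18]
step 0: y = z − H·x̄ = [-19]
step 0: S = H·P̄·Hᵀ + R = [116]
step 0: K = P̄·Hᵀ·S⁻¹ = [14/29; 9/29]
step 0: x' = x̄ + K·y = [-5/29, -26/29]
step 0: P' = (I − K·H)·P̄ = [28/29 18/29; 18/29 198/29]
step 1: x̄ = F·x = [-15/29, 16/29]
step 1: P̄ = F·P·Fᵀ + Q = [281/29 114/29; 114/29 325/29]
step 1: y = z − H·x̄ = [59/29]
step 1: S = H·P̄·Hᵀ + R = [1240/29]
step 1: K = P̄·Hᵀ·S⁻¹ = [281/620; 57/310]
step 1: x' = x̄ + K·y = [251/620, 287/310]
step 1: P' = (I − K·H)·P̄ = [281/310 57/155; 57/155 1513/155]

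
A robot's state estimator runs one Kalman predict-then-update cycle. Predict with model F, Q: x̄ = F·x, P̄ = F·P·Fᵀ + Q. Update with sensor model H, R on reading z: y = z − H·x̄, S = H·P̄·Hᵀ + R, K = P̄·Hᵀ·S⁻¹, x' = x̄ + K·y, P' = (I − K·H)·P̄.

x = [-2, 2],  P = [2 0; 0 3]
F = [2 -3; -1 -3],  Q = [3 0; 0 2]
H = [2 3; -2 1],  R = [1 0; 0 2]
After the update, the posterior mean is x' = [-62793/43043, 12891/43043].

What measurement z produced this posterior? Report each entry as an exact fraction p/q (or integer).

z = [-2, 3]

x̄ = F·x = [-10, -4]
P̄ = F·P·Fᵀ + Q = [38 23; 23 31]
S = H·P̄·Hᵀ + R = [708 -151; -151 93]
K = P̄·Hᵀ·S⁻¹ = [5482/43043 -15629/43043; 10662/43043 10369/43043]
x' − x̄ = [367637/43043, 185063/43043] = K·y
y = (KᵀK)⁻¹·Kᵀ·(x' − x̄) = [30, -13]
z = y + H·x̄ = [30, -13] + [-32, 16] = [-2, 3]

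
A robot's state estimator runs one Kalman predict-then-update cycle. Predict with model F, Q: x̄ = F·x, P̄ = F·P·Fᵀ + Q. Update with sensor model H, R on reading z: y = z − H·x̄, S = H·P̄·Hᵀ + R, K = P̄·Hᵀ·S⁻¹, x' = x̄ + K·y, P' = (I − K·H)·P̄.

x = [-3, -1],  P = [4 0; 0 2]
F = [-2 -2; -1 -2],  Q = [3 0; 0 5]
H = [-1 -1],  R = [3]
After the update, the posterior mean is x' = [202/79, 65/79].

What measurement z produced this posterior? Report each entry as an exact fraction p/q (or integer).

z = [-3]

x̄ = F·x = [8, 5]
P̄ = F·P·Fᵀ + Q = [27 16; 16 17]
S = H·P̄·Hᵀ + R = [79]
K = P̄·Hᵀ·S⁻¹ = [-43/79; -33/79]
x' − x̄ = [-430/79, -330/79] = K·y
y = (KᵀK)⁻¹·Kᵀ·(x' − x̄) = [10]
z = y + H·x̄ = [10] + [-13] = [-3]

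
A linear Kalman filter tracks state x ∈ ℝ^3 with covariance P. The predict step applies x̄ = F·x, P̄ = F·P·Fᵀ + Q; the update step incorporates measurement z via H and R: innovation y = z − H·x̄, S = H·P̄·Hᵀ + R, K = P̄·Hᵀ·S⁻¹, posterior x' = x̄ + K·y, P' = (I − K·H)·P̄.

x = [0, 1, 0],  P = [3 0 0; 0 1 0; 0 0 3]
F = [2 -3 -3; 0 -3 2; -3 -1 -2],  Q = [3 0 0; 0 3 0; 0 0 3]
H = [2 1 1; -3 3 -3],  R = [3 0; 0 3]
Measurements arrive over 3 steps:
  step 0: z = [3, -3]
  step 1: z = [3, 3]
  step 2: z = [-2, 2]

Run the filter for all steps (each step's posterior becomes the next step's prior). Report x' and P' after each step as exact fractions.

step 0: x̄ = F·x = [-3, -3, -1]
step 0: P̄ = F·P·Fᵀ + Q = [51 -9 3; -9 24 -9; 3 -9 43]
step 0: y = z − H·x̄ = [13, -6]
step 0: S = H·P̄·Hᵀ + R = [232 -417; -417 1443]
step 0: K = P̄·Hᵀ·S⁻¹ = [19905/53629 -1272/53629; 16071/53629 9327/53629; -3695/53629 -7200/53629]
step 0: x' = x̄ + K·y = [105510/53629, -7926/53629, -58464/53629]
step 0: P' = (I − K·H)·P̄ = [583791/53629 -262674/53629 -845193/53629; -262674/53629 160107/53629 413454/53629; -845193/53629 413454/53629 1265847/53629]
step 1: x̄ = F·x = [410190/53629, -93150/53629, -191676/53629]
step 1: P̄ = F·P·Fᵀ + Q = [36066213/53629 -6718485/53629 2229060/53629; -6718485/53629 1703790/53629 -222159/53629; 2229060/53629 -222159/53629 573957/53629]
step 1: y = z − H·x̄ = [-374667/53629, 1095879/53629]
step 1: S = H·P̄·Hᵀ + R = [128301468/53629 -253224774/53629; -253224774/53629 510311199/53629]
step 1: K = P̄·Hᵀ·S⁻¹ = [669589743/2798837696 -204190989/1399418848; 965504067/2798837696 310665975/1399418848; 162025205/1399418848 27755937/699709424]
step 1: x' = x̄ + K·y = [8384359593/2798837696, 1089902709/2798837696, -4999276653/1399418848]
step 1: P' = (I − K·H)·P̄ = [9360499977/2798837696 -3880056363/2798837696 -6416087181/1399418848; -3880056363/2798837696 3698950257/2798837696 3478837335/1399418848; -6416087181/1399418848 3478837335/1399418848 4919706321/699709424]
step 2: x̄ = F·x = [43494670977/2798837696, -23266814739/2798837696, -1561468719/699709424]
step 2: P̄ = F·P·Fᵀ + Q = [582023405625/2798837696 -91957734651/2798837696 11076152073/699709424; -91957734651/2798837696 36910270497/2798837696 571196805/699709424; 11076152073/699709424 571196805/699709424 1601220777/174927356]
step 2: y = z − H·x̄ = [-63074327731/2798837696, 23393063489/349854712]
step 2: S = H·P̄·Hᵀ + R = [2212977007521/2798837696 -516610362267/349854712; -516610362267/349854712 128452678017/43731839]
step 2: K = P̄·Hᵀ·S⁻¹ = [1350103535872/5518658018271 -2047479176949/14716421382056; 1884306428162/5518658018271 3205890824337/14716421382056; 591604043653/5518658018271 429858318657/14716421382056]
step 2: x' = x̄ + K·y = [3996269853937/5518658018271, -7955492442022/5518658018271, -14869303083395/5518658018271]
step 2: P' = (I − K·H)·P̄ = [47859457750717/14716421382056 -19553054320345/14716421382056 -65365032894113/14716421382056; -19553054320345/14716421382056 18916698284989/14716421382056 35263861780997/14716421382056; -65365032894113/14716421382056 35263861780997/14716421382056 100199036356453/14716421382056]

step 0: x' = [105510/53629, -7926/53629, -58464/53629], P' = [583791/53629 -262674/53629 -845193/53629; -262674/53629 160107/53629 413454/53629; -845193/53629 413454/53629 1265847/53629]
step 1: x' = [8384359593/2798837696, 1089902709/2798837696, -4999276653/1399418848], P' = [9360499977/2798837696 -3880056363/2798837696 -6416087181/1399418848; -3880056363/2798837696 3698950257/2798837696 3478837335/1399418848; -6416087181/1399418848 3478837335/1399418848 4919706321/699709424]
step 2: x' = [3996269853937/5518658018271, -7955492442022/5518658018271, -14869303083395/5518658018271], P' = [47859457750717/14716421382056 -19553054320345/14716421382056 -65365032894113/14716421382056; -19553054320345/14716421382056 18916698284989/14716421382056 35263861780997/14716421382056; -65365032894113/14716421382056 35263861780997/14716421382056 100199036356453/14716421382056]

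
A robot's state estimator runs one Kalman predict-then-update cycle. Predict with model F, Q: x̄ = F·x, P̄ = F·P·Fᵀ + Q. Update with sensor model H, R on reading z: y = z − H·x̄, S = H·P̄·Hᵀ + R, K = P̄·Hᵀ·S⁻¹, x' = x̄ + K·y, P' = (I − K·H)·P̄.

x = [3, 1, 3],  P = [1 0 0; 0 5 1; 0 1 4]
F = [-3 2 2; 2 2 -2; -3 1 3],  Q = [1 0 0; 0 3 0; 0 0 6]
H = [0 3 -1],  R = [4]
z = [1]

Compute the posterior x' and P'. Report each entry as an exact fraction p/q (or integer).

x' = [-83/159, 470/477, 917/477]
P' = [2501/53 1981/159 6019/159; 1981/159 2054/477 5678/477; 6019/159 5678/477 17474/477]

x̄ = F·x = [-1, 2, 1]
P̄ = F·P·Fᵀ + Q = [54 -2 51; -2 35 -16; 51 -16 62]
y = z − H·x̄ = [-4]
S = H·P̄·Hᵀ + R = [477]
K = P̄·Hᵀ·S⁻¹ = [-19/159; 121/477; -110/477]
x' = x̄ + K·y = [-83/159, 470/477, 917/477]
P' = (I − K·H)·P̄ = [2501/53 1981/159 6019/159; 1981/159 2054/477 5678/477; 6019/159 5678/477 17474/477]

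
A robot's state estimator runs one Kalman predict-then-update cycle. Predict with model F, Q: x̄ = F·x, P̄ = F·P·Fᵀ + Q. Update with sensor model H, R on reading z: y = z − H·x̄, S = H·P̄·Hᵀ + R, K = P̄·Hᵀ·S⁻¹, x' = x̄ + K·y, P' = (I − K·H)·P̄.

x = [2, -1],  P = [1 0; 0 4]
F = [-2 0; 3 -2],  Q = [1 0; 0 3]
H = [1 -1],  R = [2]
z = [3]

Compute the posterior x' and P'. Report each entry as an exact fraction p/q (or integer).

x' = [-23/47, -134/47]
P' = [114/47 92/47; 92/47 160/47]

x̄ = F·x = [-4, 8]
P̄ = F·P·Fᵀ + Q = [5 -6; -6 28]
y = z − H·x̄ = [15]
S = H·P̄·Hᵀ + R = [47]
K = P̄·Hᵀ·S⁻¹ = [11/47; -34/47]
x' = x̄ + K·y = [-23/47, -134/47]
P' = (I − K·H)·P̄ = [114/47 92/47; 92/47 160/47]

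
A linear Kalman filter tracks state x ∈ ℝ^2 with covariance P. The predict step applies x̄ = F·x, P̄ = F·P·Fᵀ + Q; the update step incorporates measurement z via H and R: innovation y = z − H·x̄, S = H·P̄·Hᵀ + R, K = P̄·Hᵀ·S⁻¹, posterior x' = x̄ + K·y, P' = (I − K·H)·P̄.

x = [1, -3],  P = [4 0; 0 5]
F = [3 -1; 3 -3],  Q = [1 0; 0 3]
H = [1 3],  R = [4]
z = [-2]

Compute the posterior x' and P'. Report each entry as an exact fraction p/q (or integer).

x' = [-483/277, -9/277]
P' = [8511/1108 -2577/1108; -2577/1108 1263/1108]

x̄ = F·x = [6, 12]
P̄ = F·P·Fᵀ + Q = [42 51; 51 84]
y = z − H·x̄ = [-44]
S = H·P̄·Hᵀ + R = [1108]
K = P̄·Hᵀ·S⁻¹ = [195/1108; 303/1108]
x' = x̄ + K·y = [-483/277, -9/277]
P' = (I − K·H)·P̄ = [8511/1108 -2577/1108; -2577/1108 1263/1108]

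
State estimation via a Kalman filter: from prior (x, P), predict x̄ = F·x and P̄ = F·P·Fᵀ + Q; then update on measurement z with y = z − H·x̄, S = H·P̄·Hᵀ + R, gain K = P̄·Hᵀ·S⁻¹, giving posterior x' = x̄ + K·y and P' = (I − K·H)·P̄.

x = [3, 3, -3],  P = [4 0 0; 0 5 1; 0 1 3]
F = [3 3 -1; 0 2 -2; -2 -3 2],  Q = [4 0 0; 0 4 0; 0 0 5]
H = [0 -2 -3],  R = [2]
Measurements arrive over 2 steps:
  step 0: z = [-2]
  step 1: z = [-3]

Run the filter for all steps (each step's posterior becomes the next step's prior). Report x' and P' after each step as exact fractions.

step 0: x̄ = F·x = [21, 12, -21]
step 0: P̄ = F·P·Fᵀ + Q = [82 28 -66; 28 28 -32; -66 -32 66]
step 0: y = z − H·x̄ = [-41]
step 0: S = H·P̄·Hᵀ + R = [324]
step 0: K = P̄·Hᵀ·S⁻¹ = [71/162; 10/81; -67/162]
step 0: x' = x̄ + K·y = [491/162, 562/81, -655/162]
step 0: P' = (I − K·H)·P̄ = [1601/81 848/81 -589/81; 848/81 1868/81 -1252/81; -589/81 -1252/81 857/81]
step 1: x̄ = F·x = [2750/81, 593/27, -944/27]
step 1: P̄ = F·P·Fᵀ + Q = [58712/81 10520/27 -18944/27; 10520/27 2360/9 -3656/9; -18944/27 -3656/9 6329/9]
step 1: y = z − H·x̄ = [-1727/27]
step 1: S = H·P̄·Hᵀ + R = [22547/9]
step 1: K = P̄·Hᵀ·S⁻¹ = [35792/67641; 6248/22547; -11675/22547]
step 1: x' = x̄ + K·y = [21274/202923, 286675/67641, -124627/67641]
step 1: P' = (I − K·H)·P̄ = [4745800/202923 1507336/67641 -1028752/67641; 1507336/67641 1574824/22547 -1054048/22547; -1028752/67641 -1054048/22547 710482/22547]

step 0: x' = [491/162, 562/81, -655/162], P' = [1601/81 848/81 -589/81; 848/81 1868/81 -1252/81; -589/81 -1252/81 857/81]
step 1: x' = [21274/202923, 286675/67641, -124627/67641], P' = [4745800/202923 1507336/67641 -1028752/67641; 1507336/67641 1574824/22547 -1054048/22547; -1028752/67641 -1054048/22547 710482/22547]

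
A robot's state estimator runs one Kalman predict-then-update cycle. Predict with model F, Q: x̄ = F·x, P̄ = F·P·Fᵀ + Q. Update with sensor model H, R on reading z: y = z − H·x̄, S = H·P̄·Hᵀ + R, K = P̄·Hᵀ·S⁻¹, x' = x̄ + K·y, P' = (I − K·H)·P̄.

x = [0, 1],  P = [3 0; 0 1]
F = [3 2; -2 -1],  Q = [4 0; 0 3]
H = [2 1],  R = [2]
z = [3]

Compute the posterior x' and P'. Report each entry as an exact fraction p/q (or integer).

x̄ = F·x = [2, -1]
P̄ = F·P·Fᵀ + Q = [35 -20; -20 16]
y = z − H·x̄ = [0]
S = H·P̄·Hᵀ + R = [78]
K = P̄·Hᵀ·S⁻¹ = [25/39; -4/13]
x' = x̄ + K·y = [2, -1]
P' = (I − K·H)·P̄ = [115/39 -60/13; -60/13 112/13]

x' = [2, -1]
P' = [115/39 -60/13; -60/13 112/13]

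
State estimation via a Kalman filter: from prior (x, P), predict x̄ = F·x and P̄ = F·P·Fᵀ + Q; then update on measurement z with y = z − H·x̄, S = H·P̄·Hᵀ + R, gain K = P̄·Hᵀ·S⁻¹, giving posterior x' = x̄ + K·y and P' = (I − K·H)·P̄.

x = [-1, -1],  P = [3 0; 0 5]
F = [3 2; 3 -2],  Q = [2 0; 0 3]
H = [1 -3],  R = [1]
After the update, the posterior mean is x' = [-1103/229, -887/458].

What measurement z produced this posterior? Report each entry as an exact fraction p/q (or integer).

z = [1]

x̄ = F·x = [-5, -1]
P̄ = F·P·Fᵀ + Q = [49 7; 7 50]
S = H·P̄·Hᵀ + R = [458]
K = P̄·Hᵀ·S⁻¹ = [14/229; -143/458]
x' − x̄ = [42/229, -429/458] = K·y
y = (KᵀK)⁻¹·Kᵀ·(x' − x̄) = [3]
z = y + H·x̄ = [3] + [-2] = [1]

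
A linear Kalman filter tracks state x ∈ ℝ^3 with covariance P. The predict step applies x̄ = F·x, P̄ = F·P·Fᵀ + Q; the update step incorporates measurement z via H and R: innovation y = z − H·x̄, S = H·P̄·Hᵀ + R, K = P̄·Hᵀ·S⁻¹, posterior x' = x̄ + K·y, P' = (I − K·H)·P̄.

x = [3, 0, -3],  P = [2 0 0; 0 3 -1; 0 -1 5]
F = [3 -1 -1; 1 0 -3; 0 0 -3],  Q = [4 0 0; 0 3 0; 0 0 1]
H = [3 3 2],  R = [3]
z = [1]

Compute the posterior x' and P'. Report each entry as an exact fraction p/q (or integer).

x' = [8346/1897, -486/271, -6334/1897]
P' = [26872/1897 -1926/271 -19842/1897; -1926/271 1202/271 1149/271; -19842/1897 1149/271 18093/1897]

x̄ = F·x = [12, 12, 9]
P̄ = F·P·Fᵀ + Q = [28 18 12; 18 50 45; 12 45 46]
y = z − H·x̄ = [-89]
S = H·P̄·Hᵀ + R = [1897]
K = P̄·Hᵀ·S⁻¹ = [162/1897; 42/271; 263/1897]
x' = x̄ + K·y = [8346/1897, -486/271, -6334/1897]
P' = (I − K·H)·P̄ = [26872/1897 -1926/271 -19842/1897; -1926/271 1202/271 1149/271; -19842/1897 1149/271 18093/1897]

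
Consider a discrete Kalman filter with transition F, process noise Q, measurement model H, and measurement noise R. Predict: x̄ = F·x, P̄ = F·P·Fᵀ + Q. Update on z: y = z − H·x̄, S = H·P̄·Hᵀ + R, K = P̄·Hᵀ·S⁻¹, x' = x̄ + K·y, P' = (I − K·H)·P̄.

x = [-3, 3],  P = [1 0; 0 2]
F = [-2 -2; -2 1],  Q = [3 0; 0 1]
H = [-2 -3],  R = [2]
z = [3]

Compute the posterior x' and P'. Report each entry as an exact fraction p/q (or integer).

x' = [-36/5, 99/25]
P' = [39/5 -126/25; -126/25 434/125]

x̄ = F·x = [0, 9]
P̄ = F·P·Fᵀ + Q = [15 0; 0 7]
y = z − H·x̄ = [30]
S = H·P̄·Hᵀ + R = [125]
K = P̄·Hᵀ·S⁻¹ = [-6/25; -21/125]
x' = x̄ + K·y = [-36/5, 99/25]
P' = (I − K·H)·P̄ = [39/5 -126/25; -126/25 434/125]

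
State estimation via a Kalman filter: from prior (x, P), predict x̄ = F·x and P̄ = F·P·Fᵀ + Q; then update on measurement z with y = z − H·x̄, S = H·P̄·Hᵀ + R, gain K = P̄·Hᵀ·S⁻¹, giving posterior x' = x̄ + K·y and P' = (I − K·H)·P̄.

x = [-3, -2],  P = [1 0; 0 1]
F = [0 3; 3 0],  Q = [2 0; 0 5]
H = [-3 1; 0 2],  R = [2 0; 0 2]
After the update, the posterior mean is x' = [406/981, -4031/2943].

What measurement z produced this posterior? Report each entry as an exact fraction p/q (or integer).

z = [-3, -2]

x̄ = F·x = [-6, -9]
P̄ = F·P·Fᵀ + Q = [11 0; 0 14]
S = H·P̄·Hᵀ + R = [115 28; 28 58]
K = P̄·Hᵀ·S⁻¹ = [-319/981 154/981; 14/2943 1414/2943]
x' − x̄ = [6292/981, 22456/2943] = K·y
y = (KᵀK)⁻¹·Kᵀ·(x' − x̄) = [-12, 16]
z = y + H·x̄ = [-12, 16] + [9, -18] = [-3, -2]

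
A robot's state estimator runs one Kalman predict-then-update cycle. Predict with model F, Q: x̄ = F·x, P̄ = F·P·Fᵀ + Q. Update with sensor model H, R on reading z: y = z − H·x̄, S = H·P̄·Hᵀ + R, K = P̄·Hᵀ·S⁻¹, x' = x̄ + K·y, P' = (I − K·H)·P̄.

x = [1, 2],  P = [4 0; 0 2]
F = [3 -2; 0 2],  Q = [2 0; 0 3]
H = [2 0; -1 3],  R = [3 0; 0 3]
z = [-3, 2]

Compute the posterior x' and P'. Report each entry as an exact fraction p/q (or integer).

x̄ = F·x = [-1, 4]
P̄ = F·P·Fᵀ + Q = [46 -8; -8 11]
y = z − H·x̄ = [-1, -11]
S = H·P̄·Hᵀ + R = [187 -140; -140 196]
K = P̄·Hᵀ·S⁻¹ = [14/29 -5/406; 31/203 1809/5684]
x' = x̄ + K·y = [-547/406, 1969/5684]
P' = (I − K·H)·P̄ = [21/29 93/406; 93/406 2243/5684]

x' = [-547/406, 1969/5684]
P' = [21/29 93/406; 93/406 2243/5684]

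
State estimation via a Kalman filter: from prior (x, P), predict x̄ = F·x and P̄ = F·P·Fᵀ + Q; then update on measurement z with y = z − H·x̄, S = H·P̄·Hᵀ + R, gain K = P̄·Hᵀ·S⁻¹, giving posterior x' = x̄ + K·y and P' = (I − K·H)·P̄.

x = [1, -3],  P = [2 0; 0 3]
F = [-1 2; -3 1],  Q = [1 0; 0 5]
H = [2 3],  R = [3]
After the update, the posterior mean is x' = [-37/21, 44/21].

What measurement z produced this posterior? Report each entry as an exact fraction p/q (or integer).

z = [3]

x̄ = F·x = [-7, -6]
P̄ = F·P·Fᵀ + Q = [15 12; 12 26]
S = H·P̄·Hᵀ + R = [441]
K = P̄·Hᵀ·S⁻¹ = [22/147; 34/147]
x' − x̄ = [110/21, 170/21] = K·y
y = (KᵀK)⁻¹·Kᵀ·(x' − x̄) = [35]
z = y + H·x̄ = [35] + [-32] = [3]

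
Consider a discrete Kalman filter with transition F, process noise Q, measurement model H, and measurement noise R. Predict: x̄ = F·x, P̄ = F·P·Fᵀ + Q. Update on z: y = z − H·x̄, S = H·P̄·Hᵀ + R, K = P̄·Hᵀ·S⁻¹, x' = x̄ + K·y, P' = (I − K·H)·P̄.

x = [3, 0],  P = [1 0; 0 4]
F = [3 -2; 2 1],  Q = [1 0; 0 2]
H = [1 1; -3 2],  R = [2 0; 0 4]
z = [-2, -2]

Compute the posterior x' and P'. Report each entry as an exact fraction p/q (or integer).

x' = [66/1783, -1429/1783]
P' = [820/1783 508/1783; 508/1783 1428/1783]

x̄ = F·x = [9, 6]
P̄ = F·P·Fᵀ + Q = [26 -2; -2 10]
y = z − H·x̄ = [-17, 13]
S = H·P̄·Hᵀ + R = [34 -56; -56 302]
K = P̄·Hᵀ·S⁻¹ = [664/1783 -361/1783; 968/1783 333/1783]
x' = x̄ + K·y = [66/1783, -1429/1783]
P' = (I − K·H)·P̄ = [820/1783 508/1783; 508/1783 1428/1783]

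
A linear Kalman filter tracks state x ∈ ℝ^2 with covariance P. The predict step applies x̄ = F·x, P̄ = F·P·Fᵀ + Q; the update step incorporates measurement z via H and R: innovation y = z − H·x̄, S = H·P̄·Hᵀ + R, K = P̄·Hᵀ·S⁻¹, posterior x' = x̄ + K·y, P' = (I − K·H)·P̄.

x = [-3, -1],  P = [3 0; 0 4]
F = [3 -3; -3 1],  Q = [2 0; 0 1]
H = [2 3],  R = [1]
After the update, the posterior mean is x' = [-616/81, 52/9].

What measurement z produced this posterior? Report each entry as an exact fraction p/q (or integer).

z = [2]

x̄ = F·x = [-6, 8]
P̄ = F·P·Fᵀ + Q = [65 -39; -39 32]
S = H·P̄·Hᵀ + R = [81]
K = P̄·Hᵀ·S⁻¹ = [13/81; 2/9]
x' − x̄ = [-130/81, -20/9] = K·y
y = (KᵀK)⁻¹·Kᵀ·(x' − x̄) = [-10]
z = y + H·x̄ = [-10] + [12] = [2]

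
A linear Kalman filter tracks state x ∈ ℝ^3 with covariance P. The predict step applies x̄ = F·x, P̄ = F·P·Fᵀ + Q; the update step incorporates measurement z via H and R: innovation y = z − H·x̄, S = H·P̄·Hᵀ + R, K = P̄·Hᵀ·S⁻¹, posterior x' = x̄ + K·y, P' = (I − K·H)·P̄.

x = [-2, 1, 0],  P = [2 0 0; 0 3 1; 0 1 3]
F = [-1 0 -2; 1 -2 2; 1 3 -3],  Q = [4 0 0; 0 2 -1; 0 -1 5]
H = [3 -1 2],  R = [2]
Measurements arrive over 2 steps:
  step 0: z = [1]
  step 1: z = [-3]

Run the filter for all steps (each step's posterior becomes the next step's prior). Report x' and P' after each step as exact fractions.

step 0: x̄ = F·x = [2, -4, 1]
step 0: P̄ = F·P·Fᵀ + Q = [18 -10 10; -10 20 -23; 10 -23 43]
step 0: y = z − H·x̄ = [-11]
step 0: S = H·P̄·Hᵀ + R = [628]
step 0: K = P̄·Hᵀ·S⁻¹ = [21/157; -24/157; 139/628]
step 0: x' = x̄ + K·y = [83/157, -364/157, -901/628]
step 0: P' = (I − K·H)·P̄ = [1062/157 446/157 -1349/157; 446/157 836/157 -275/157; -1349/157 -275/157 7683/628]
step 1: x̄ = F·x = [735/314, 721/314, -1333/628]
step 1: P̄ = F·P·Fᵀ + Q = [3977/157 -3557/157 18851/314; -3557/157 7423/157 -34281/314; 18851/314 -34281/314 169511/628]
step 1: y = z − H·x̄ = [-1093/314]
step 1: S = H·P̄·Hᵀ + R = [416051/157]
step 1: K = P̄·Hᵀ·S⁻¹ = [34339/416051; -52375/416051; 260345/832102]
step 1: x' = x̄ + K·y = [854347/416051, 1137639/416051, -1336231/416051]
step 1: P' = (I − K·H)·P̄ = [3028458/416051 2029374/416051 -3493661/416051; 2029374/416051 2198764/416051 -1997054/416051; -3493661/416051 -1997054/416051 4372137/416051]

step 0: x' = [83/157, -364/157, -901/628], P' = [1062/157 446/157 -1349/157; 446/157 836/157 -275/157; -1349/157 -275/157 7683/628]
step 1: x' = [854347/416051, 1137639/416051, -1336231/416051], P' = [3028458/416051 2029374/416051 -3493661/416051; 2029374/416051 2198764/416051 -1997054/416051; -3493661/416051 -1997054/416051 4372137/416051]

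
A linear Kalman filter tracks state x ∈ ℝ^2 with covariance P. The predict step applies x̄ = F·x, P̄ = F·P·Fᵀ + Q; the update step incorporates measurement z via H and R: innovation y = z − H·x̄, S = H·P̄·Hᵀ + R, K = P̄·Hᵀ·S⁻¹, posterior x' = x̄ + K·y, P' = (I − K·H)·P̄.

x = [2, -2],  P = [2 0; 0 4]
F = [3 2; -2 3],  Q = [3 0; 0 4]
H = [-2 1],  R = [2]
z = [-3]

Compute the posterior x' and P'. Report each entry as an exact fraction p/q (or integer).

x' = [-191/75, -206/25]
P' = [853/75 548/25; 548/25 1104/25]

x̄ = F·x = [2, -10]
P̄ = F·P·Fᵀ + Q = [37 12; 12 48]
y = z − H·x̄ = [11]
S = H·P̄·Hᵀ + R = [150]
K = P̄·Hᵀ·S⁻¹ = [-31/75; 4/25]
x' = x̄ + K·y = [-191/75, -206/25]
P' = (I − K·H)·P̄ = [853/75 548/25; 548/25 1104/25]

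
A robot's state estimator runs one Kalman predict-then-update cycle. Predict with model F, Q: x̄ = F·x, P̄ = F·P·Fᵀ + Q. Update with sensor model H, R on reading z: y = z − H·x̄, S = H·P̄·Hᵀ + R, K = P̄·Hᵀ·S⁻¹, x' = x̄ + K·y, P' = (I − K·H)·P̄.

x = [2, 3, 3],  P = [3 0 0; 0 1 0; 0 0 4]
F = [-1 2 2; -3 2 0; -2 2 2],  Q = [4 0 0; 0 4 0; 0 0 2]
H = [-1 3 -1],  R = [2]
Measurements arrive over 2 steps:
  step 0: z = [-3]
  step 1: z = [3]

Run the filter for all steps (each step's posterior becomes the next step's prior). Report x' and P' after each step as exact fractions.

step 0: x̄ = F·x = [10, 0, 8]
step 0: P̄ = F·P·Fᵀ + Q = [27 13 26; 13 35 22; 26 22 34]
step 0: y = z − H·x̄ = [15]
step 0: S = H·P̄·Hᵀ + R = [220]
step 0: K = P̄·Hᵀ·S⁻¹ = [-7/110; 7/22; 3/110]
step 0: x' = x̄ + K·y = [199/22, 105/22, 185/22]
step 0: P' = (I − K·H)·P̄ = [1436/55 192/11 1451/55; 192/11 140/11 221/11; 1451/55 221/11 1861/55]
step 1: x̄ = F·x = [381/22, -387/22, 91/11]
step 1: P̄ = F·P·Fᵀ + Q = [11096/55 -4858/55 1498/11; -4858/55 4424/55 -494/11; 1498/11 -494/11 1130/11]
step 1: y = z − H·x̄ = [895/11]
step 1: S = H·P̄·Hᵀ + R = [23124/11]
step 1: K = P̄·Hᵀ·S⁻¹ = [-1658/5781; 1030/5781; -685/3854]
step 1: x' = x̄ + K·y = [-69569/11562, -35777/11562, -23851/3854]
step 1: P' = (I − K·H)·P̄ = [833336/28905 551882/28905 55926/1927; 551882/28905 396104/28905 41742/1927; 55926/1927 41742/1927 69985/1927]

step 0: x' = [199/22, 105/22, 185/22], P' = [1436/55 192/11 1451/55; 192/11 140/11 221/11; 1451/55 221/11 1861/55]
step 1: x' = [-69569/11562, -35777/11562, -23851/3854], P' = [833336/28905 551882/28905 55926/1927; 551882/28905 396104/28905 41742/1927; 55926/1927 41742/1927 69985/1927]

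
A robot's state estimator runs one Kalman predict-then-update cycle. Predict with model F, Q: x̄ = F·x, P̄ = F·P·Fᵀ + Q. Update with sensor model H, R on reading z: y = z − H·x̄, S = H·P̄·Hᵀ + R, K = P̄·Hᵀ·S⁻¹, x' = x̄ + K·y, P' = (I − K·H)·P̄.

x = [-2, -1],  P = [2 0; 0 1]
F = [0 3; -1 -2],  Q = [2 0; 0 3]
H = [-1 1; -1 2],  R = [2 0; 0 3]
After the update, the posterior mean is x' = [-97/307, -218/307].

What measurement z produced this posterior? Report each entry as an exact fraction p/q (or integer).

x̄ = F·x = [-3, 4]
P̄ = F·P·Fᵀ + Q = [11 -6; -6 9]
S = H·P̄·Hᵀ + R = [34 47; 47 74]
K = P̄·Hᵀ·S⁻¹ = [-177/307 17/307; -18/307 111/307]
x' − x̄ = [824/307, -1446/307] = K·y
y = (KᵀK)⁻¹·Kᵀ·(x' − x̄) = [-6, -14]
z = y + H·x̄ = [-6, -14] + [7, 11] = [1, -3]

z = [1, -3]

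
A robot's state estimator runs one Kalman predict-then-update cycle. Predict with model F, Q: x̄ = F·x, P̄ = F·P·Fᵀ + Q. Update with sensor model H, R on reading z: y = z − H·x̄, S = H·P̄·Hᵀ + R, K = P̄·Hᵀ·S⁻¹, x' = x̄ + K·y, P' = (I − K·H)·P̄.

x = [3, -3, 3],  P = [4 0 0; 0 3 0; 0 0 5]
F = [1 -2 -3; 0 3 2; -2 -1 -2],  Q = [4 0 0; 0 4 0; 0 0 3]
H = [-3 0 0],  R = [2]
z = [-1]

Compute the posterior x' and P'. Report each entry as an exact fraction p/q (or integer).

x̄ = F·x = [0, -3, -9]
P̄ = F·P·Fᵀ + Q = [65 -48 28; -48 51 -29; 28 -29 42]
y = z − H·x̄ = [-1]
S = H·P̄·Hᵀ + R = [587]
K = P̄·Hᵀ·S⁻¹ = [-195/587; 144/587; -84/587]
x' = x̄ + K·y = [195/587, -1905/587, -5199/587]
P' = (I − K·H)·P̄ = [130/587 -96/587 56/587; -96/587 9201/587 -4927/587; 56/587 -4927/587 17598/587]

x' = [195/587, -1905/587, -5199/587]
P' = [130/587 -96/587 56/587; -96/587 9201/587 -4927/587; 56/587 -4927/587 17598/587]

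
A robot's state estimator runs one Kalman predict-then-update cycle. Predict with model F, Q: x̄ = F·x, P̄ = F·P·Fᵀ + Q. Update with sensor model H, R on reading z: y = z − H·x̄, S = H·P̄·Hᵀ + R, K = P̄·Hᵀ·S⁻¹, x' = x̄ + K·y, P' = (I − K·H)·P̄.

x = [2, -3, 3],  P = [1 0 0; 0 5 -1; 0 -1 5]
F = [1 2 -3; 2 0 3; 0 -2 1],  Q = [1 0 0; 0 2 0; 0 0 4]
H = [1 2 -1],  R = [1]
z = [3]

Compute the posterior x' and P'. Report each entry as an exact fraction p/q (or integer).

x̄ = F·x = [-13, 13, 9]
P̄ = F·P·Fᵀ + Q = [79 -49 -43; -49 51 21; -43 21 33]
y = z − H·x̄ = [-1]
S = H·P̄·Hᵀ + R = [123]
K = P̄·Hᵀ·S⁻¹ = [8/41; 32/123; -34/123]
x' = x̄ + K·y = [-541/41, 1567/123, 1141/123]
P' = (I − K·H)·P̄ = [3047/41 -2265/41 -1491/41; -2265/41 5249/123 3671/123; -1491/41 3671/123 2903/123]

x' = [-541/41, 1567/123, 1141/123]
P' = [3047/41 -2265/41 -1491/41; -2265/41 5249/123 3671/123; -1491/41 3671/123 2903/123]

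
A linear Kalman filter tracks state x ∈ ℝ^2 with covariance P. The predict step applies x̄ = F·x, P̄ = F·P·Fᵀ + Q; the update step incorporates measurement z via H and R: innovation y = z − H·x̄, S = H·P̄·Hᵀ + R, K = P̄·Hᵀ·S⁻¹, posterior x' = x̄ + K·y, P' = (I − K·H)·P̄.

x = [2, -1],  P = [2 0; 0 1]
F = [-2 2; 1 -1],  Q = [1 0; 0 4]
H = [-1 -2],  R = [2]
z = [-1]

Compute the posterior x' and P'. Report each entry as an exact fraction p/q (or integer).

x' = [-113/19, 65/19]
P' = [246/19 -122/19; -122/19 69/19]

x̄ = F·x = [-6, 3]
P̄ = F·P·Fᵀ + Q = [13 -6; -6 7]
y = z − H·x̄ = [-1]
S = H·P̄·Hᵀ + R = [19]
K = P̄·Hᵀ·S⁻¹ = [-1/19; -8/19]
x' = x̄ + K·y = [-113/19, 65/19]
P' = (I − K·H)·P̄ = [246/19 -122/19; -122/19 69/19]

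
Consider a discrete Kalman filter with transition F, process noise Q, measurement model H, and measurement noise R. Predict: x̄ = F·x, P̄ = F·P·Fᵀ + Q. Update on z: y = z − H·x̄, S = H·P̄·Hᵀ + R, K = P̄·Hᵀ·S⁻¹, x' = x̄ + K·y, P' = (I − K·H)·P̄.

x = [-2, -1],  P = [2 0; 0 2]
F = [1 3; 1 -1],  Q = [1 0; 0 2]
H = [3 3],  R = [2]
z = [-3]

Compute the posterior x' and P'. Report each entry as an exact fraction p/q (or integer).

x̄ = F·x = [-5, -1]
P̄ = F·P·Fᵀ + Q = [21 -4; -4 6]
y = z − H·x̄ = [15]
S = H·P̄·Hᵀ + R = [173]
K = P̄·Hᵀ·S⁻¹ = [51/173; 6/173]
x' = x̄ + K·y = [-100/173, -83/173]
P' = (I − K·H)·P̄ = [1032/173 -998/173; -998/173 1002/173]

x' = [-100/173, -83/173]
P' = [1032/173 -998/173; -998/173 1002/173]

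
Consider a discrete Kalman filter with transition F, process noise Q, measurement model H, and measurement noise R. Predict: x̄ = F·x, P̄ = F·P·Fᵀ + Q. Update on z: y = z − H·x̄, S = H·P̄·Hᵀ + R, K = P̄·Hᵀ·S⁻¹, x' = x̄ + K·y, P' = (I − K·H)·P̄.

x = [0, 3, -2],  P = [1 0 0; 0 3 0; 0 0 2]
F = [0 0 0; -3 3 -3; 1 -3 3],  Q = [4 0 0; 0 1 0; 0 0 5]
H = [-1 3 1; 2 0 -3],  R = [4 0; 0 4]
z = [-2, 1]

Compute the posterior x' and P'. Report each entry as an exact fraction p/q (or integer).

x' = [-10640/53973, -2809/5997, -9709/17991]
P' = [173860/53973 1700/5997 37208/17991; 1700/5997 1012/1999 52/1999; 37208/17991 52/1999 10564/5997]

x̄ = F·x = [0, 15, -15]
P̄ = F·P·Fᵀ + Q = [4 0 0; 0 55 -48; 0 -48 51]
y = z − H·x̄ = [-32, -44]
S = H·P̄·Hᵀ + R = [266 271; 271 479]
K = P̄·Hᵀ·S⁻¹ = [-4084/53973 3212/53973; 1891/5997 733/5997; -1028/17991 -5165/17991]
x' = x̄ + K·y = [-10640/53973, -2809/5997, -9709/17991]
P' = (I − K·H)·P̄ = [173860/53973 1700/5997 37208/17991; 1700/5997 1012/1999 52/1999; 37208/17991 52/1999 10564/5997]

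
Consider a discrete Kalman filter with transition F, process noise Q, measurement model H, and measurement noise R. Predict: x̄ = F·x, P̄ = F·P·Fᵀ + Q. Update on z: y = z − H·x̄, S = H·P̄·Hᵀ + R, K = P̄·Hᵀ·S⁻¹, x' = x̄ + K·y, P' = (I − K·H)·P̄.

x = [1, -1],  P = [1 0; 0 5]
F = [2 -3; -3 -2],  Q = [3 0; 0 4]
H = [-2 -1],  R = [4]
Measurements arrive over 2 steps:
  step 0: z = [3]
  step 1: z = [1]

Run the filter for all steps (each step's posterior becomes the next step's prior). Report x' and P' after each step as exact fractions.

step 0: x' = [169/341, -1313/341], P' = [1348/341 -2184/341; -2184/341 4692/341]
step 1: x' = [-205871/85850, 9909/2525], P' = [345881/85850 -15674/2525; -15674/2525 32064/2525]

step 0: x̄ = F·x = [5, -1]
step 0: P̄ = F·P·Fᵀ + Q = [52 24; 24 33]
step 0: y = z − H·x̄ = [12]
step 0: S = H·P̄·Hᵀ + R = [341]
step 0: K = P̄·Hᵀ·S⁻¹ = [-128/341; -81/341]
step 0: x' = x̄ + K·y = [169/341, -1313/341]
step 0: P' = (I − K·H)·P̄ = [1348/341 -2184/341; -2184/341 4692/341]
step 1: x̄ = F·x = [4277/341, 2119/341]
step 1: P̄ = F·P·Fᵀ + Q = [74851/341 9144/341; 9144/341 6056/341]
step 1: y = z − H·x̄ = [11014/341]
step 1: S = H·P̄·Hᵀ + R = [343400/341]
step 1: K = P̄·Hᵀ·S⁻¹ = [-79423/171700; -179/2525]
step 1: x' = x̄ + K·y = [-205871/85850, 9909/2525]
step 1: P' = (I − K·H)·P̄ = [345881/85850 -15674/2525; -15674/2525 32064/2525]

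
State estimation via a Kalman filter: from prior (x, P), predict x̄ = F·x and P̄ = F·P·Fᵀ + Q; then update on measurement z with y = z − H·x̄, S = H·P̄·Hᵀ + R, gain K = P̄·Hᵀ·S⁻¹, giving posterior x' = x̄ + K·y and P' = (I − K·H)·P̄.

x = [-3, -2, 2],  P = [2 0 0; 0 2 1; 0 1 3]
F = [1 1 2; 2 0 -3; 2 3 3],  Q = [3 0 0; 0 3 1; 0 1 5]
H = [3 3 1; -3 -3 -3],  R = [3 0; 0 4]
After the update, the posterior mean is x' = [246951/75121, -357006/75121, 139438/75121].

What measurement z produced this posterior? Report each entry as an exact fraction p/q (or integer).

x̄ = F·x = [-1, -12, -6]
P̄ = F·P·Fᵀ + Q = [23 -17 37; -17 38 -27; 37 -27 76]
S = H·P̄·Hᵀ + R = [382 -591; -591 1111]
K = P̄·Hᵀ·S⁻¹ = [-15134/75121 -16773/75121; 50634/75121 28152/75121; -34712/75121 -35910/75121]
x' − x̄ = [322072/75121, 544446/75121, 590164/75121] = K·y
y = (KᵀK)⁻¹·Kᵀ·(x' − x̄) = [43, -58]
z = y + H·x̄ = [43, -58] + [-45, 57] = [-2, -1]

z = [-2, -1]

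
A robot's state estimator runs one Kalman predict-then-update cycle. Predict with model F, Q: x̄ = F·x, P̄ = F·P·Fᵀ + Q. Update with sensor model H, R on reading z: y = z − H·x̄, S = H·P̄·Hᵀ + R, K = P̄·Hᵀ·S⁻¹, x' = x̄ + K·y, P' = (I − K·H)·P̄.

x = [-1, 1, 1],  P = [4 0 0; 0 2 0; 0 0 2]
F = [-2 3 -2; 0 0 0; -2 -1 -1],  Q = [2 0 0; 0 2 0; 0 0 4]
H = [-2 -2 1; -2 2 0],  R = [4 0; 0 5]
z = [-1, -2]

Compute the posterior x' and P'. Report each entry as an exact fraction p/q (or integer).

x̄ = F·x = [3, 0, 0]
P̄ = F·P·Fᵀ + Q = [44 0 14; 0 2 0; 14 0 24]
y = z − H·x̄ = [5, 4]
S = H·P̄·Hᵀ + R = [156 140; 140 189]
K = P̄·Hᵀ·S⁻¹ = [-119/706 -842/2471; -47/353 296/2471; 113/353 -136/353]
x' = x̄ + K·y = [3925/4942, -461/2471, 21/353]
P' = (I − K·H)·P̄ = [3807/2471 1702/2471 1336/353; 1702/2471 2442/2471 996/353; 1336/353 996/353 5116/353]

x' = [3925/4942, -461/2471, 21/353]
P' = [3807/2471 1702/2471 1336/353; 1702/2471 2442/2471 996/353; 1336/353 996/353 5116/353]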